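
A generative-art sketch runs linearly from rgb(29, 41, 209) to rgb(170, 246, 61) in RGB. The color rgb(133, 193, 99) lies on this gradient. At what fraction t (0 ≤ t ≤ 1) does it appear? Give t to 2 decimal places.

0.74

Invert the lerp on the G channel (largest span, 205): t = (193 − 41) / (246 − 41) = 152/205 = 0.74146.
Check on R: (133 − 29)/(170 − 29) = 0.7376 ✓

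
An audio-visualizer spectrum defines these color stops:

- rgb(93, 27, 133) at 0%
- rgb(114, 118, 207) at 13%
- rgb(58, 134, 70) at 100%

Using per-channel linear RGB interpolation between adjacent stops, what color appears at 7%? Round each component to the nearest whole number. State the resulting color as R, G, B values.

7% lies between the 0% and 13% stops, so the local fraction is t = (7 − 0)/(13 − 0) = 7/13 ≈ 0.5385.
R = 93 + 0.5385 × (114 − 93) = 104.308 → 104
G = 27 + 0.5385 × (118 − 27) = 76.004 → 76
B = 133 + 0.5385 × (207 − 133) = 172.849 → 173

(104, 76, 173)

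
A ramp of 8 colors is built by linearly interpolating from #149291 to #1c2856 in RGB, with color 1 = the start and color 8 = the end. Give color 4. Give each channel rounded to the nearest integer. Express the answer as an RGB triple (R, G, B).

(23, 101, 120)

With 8 swatches and endpoints inclusive, swatch 4 sits at t = (4 − 1)/(8 − 1) = 3/7 ≈ 0.4286.
#149291 → (20, 146, 145); #1c2856 → (28, 40, 86).
R = 20 + 0.4286 × (28 − 20) = 23.429 → 23
G = 146 + 0.4286 × (40 − 146) = 100.568 → 101
B = 145 + 0.4286 × (86 − 145) = 119.713 → 120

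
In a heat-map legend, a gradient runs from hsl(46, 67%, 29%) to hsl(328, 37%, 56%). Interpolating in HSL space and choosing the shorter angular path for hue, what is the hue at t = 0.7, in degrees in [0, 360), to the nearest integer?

351

Hue: 328 − 46 = 282°, but |282| > 180 so the shorter arc goes the other way: Δh = 282 − 360 = -78°.
H = 46 + 0.7 × (-78) = -8.6 → -9 → -9 mod 360 = 351°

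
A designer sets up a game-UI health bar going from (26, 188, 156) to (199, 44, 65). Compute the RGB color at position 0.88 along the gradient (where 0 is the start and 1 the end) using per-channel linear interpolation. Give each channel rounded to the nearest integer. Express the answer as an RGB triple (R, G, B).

R = 26 + 0.88 × (199 − 26) = 26 + 0.88 × 173 = 178.24 → 178
G = 188 + 0.88 × (44 − 188) = 188 + 0.88 × -144 = 61.28 → 61
B = 156 + 0.88 × (65 − 156) = 156 + 0.88 × -91 = 75.92 → 76

(178, 61, 76)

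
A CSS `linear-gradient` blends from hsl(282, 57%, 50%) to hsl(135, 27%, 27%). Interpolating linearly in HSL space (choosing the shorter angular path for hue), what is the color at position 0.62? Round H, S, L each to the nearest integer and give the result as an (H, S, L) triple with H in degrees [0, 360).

(191, 38, 36)

Hue arc: Δh = 135 − 282 = -147° (|Δh| ≤ 180, already the shorter path).
H = 282 + 0.62 × (-147) = 190.86 → 191°
S = 57 + 0.62 × (27 − 57) = 38.4 → 38%
L = 50 + 0.62 × (27 − 50) = 35.74 → 36%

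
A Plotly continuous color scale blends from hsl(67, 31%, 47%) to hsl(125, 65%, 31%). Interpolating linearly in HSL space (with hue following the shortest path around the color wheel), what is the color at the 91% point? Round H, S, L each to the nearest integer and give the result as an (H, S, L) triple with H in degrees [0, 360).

(120, 62, 32)

Hue arc: Δh = 125 − 67 = 58° (|Δh| ≤ 180, already the shorter path).
H = 67 + 0.91 × (58) = 119.78 → 120°
S = 31 + 0.91 × (65 − 31) = 61.94 → 62%
L = 47 + 0.91 × (31 − 47) = 32.44 → 32%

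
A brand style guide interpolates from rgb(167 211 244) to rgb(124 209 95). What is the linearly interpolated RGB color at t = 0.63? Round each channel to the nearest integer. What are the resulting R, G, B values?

(140, 210, 150)

R = 167 + 0.63 × (124 − 167) = 167 + 0.63 × -43 = 139.91 → 140
G = 211 + 0.63 × (209 − 211) = 211 + 0.63 × -2 = 209.74 → 210
B = 244 + 0.63 × (95 − 244) = 244 + 0.63 × -149 = 150.13 → 150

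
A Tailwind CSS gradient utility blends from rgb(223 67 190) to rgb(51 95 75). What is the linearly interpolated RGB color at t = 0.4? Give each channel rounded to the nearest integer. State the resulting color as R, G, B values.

R = 223 + 0.4 × (51 − 223) = 223 + 0.4 × -172 = 154.2 → 154
G = 67 + 0.4 × (95 − 67) = 67 + 0.4 × 28 = 78.2 → 78
B = 190 + 0.4 × (75 − 190) = 190 + 0.4 × -115 = 144 → 144

(154, 78, 144)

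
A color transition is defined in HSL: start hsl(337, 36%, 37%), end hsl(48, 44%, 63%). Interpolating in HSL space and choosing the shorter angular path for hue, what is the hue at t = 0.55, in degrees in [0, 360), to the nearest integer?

Hue: 48 − 337 = -289°, but |-289| > 180 so the shorter arc goes the other way: Δh = -289 + 360 = 71°.
H = 337 + 0.55 × (71) = 376.05 → 376 → 376 mod 360 = 16°

16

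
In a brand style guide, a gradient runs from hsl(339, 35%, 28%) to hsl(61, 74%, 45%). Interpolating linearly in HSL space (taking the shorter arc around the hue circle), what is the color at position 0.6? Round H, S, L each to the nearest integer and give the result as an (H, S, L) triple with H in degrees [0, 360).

Hue: 61 − 339 = -278°, but |-278| > 180 so the shorter arc goes the other way: Δh = -278 + 360 = 82°.
H = 339 + 0.6 × (82) = 388.2 → 388 → 388 mod 360 = 28°
S = 35 + 0.6 × (74 − 35) = 58.4 → 58%
L = 28 + 0.6 × (45 − 28) = 38.2 → 38%

(28, 58, 38)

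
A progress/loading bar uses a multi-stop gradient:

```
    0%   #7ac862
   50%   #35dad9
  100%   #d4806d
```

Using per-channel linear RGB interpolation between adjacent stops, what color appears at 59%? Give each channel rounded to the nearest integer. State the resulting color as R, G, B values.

(82, 202, 198)

59% lies between the 50% and 100% stops, so the local fraction is t = (59 − 50)/(100 − 50) = 9/50 ≈ 0.18.
#35dad9 → (53, 218, 217); #d4806d → (212, 128, 109).
R = 53 + 0.18 × (212 − 53) = 81.62 → 82
G = 218 + 0.18 × (128 − 218) = 201.8 → 202
B = 217 + 0.18 × (109 − 217) = 197.56 → 198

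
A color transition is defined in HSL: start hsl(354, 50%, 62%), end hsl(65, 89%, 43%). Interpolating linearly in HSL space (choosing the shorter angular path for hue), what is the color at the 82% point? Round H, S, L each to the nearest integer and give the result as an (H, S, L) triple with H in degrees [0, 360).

(52, 82, 46)

Hue: 65 − 354 = -289°, but |-289| > 180 so the shorter arc goes the other way: Δh = -289 + 360 = 71°.
H = 354 + 0.82 × (71) = 412.22 → 412 → 412 mod 360 = 52°
S = 50 + 0.82 × (89 − 50) = 81.98 → 82%
L = 62 + 0.82 × (43 − 62) = 46.42 → 46%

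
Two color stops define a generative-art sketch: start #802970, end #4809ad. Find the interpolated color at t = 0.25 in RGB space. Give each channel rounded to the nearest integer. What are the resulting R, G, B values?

#802970 → (128, 41, 112); #4809ad → (72, 9, 173).
R = 128 + 0.25 × (72 − 128) = 128 + 0.25 × -56 = 114 → 114
G = 41 + 0.25 × (9 − 41) = 41 + 0.25 × -32 = 33 → 33
B = 112 + 0.25 × (173 − 112) = 112 + 0.25 × 61 = 127.25 → 127

(114, 33, 127)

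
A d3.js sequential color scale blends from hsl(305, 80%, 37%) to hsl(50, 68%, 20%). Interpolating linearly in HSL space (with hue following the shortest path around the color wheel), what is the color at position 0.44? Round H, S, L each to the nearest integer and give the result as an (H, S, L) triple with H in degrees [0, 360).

Hue: 50 − 305 = -255°, but |-255| > 180 so the shorter arc goes the other way: Δh = -255 + 360 = 105°.
H = 305 + 0.44 × (105) = 351.2 → 351°
S = 80 + 0.44 × (68 − 80) = 74.72 → 75%
L = 37 + 0.44 × (20 − 37) = 29.52 → 30%

(351, 75, 30)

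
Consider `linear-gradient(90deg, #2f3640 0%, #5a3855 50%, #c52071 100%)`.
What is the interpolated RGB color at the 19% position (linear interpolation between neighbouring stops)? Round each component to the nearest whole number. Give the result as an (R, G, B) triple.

19% lies between the 0% and 50% stops, so the local fraction is t = (19 − 0)/(50 − 0) = 19/50 ≈ 0.38.
#2f3640 → (47, 54, 64); #5a3855 → (90, 56, 85).
R = 47 + 0.38 × (90 − 47) = 63.34 → 63
G = 54 + 0.38 × (56 − 54) = 54.76 → 55
B = 64 + 0.38 × (85 − 64) = 71.98 → 72

(63, 55, 72)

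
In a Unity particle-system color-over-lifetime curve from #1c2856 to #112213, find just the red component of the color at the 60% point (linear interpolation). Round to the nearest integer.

R₁ = 28 (from #1c2856), R₂ = 17 (from #112213).
R = 28 + 0.6 × (17 − 28) = 21.4 → 21

21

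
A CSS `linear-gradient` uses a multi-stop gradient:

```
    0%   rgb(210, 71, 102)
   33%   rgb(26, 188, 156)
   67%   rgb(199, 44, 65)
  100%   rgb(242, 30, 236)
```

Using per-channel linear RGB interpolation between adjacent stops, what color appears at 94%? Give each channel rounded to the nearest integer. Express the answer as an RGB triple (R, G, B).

(234, 33, 205)

94% lies between the 67% and 100% stops, so the local fraction is t = (94 − 67)/(100 − 67) = 27/33 ≈ 0.8182.
R = 199 + 0.8182 × (242 − 199) = 234.183 → 234
G = 44 + 0.8182 × (30 − 44) = 32.545 → 33
B = 65 + 0.8182 × (236 − 65) = 204.912 → 205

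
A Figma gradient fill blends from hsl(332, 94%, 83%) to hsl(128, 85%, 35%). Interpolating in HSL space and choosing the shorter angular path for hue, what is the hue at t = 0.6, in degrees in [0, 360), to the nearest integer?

Hue: 128 − 332 = -204°, but |-204| > 180 so the shorter arc goes the other way: Δh = -204 + 360 = 156°.
H = 332 + 0.6 × (156) = 425.6 → 426 → 426 mod 360 = 66°

66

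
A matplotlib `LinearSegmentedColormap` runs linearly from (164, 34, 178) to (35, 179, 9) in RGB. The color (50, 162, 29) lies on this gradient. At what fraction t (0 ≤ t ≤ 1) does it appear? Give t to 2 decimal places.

0.88

Invert the lerp on the B channel (largest span, 169): t = (29 − 178) / (9 − 178) = -149/-169 = 0.88166.
Check on R: (50 − 164)/(35 − 164) = 0.8837 ✓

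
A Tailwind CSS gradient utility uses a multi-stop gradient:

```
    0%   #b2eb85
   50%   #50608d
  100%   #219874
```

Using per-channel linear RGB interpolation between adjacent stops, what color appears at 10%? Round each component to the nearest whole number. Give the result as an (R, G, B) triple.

(158, 207, 135)

10% lies between the 0% and 50% stops, so the local fraction is t = (10 − 0)/(50 − 0) = 10/50 ≈ 0.2.
#b2eb85 → (178, 235, 133); #50608d → (80, 96, 141).
R = 178 + 0.2 × (80 − 178) = 158.4 → 158
G = 235 + 0.2 × (96 − 235) = 207.2 → 207
B = 133 + 0.2 × (141 − 133) = 134.6 → 135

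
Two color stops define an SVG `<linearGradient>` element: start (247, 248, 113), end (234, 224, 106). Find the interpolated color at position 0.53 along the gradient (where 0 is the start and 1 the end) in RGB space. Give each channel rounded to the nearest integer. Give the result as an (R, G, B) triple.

R = 247 + 0.53 × (234 − 247) = 247 + 0.53 × -13 = 240.11 → 240
G = 248 + 0.53 × (224 − 248) = 248 + 0.53 × -24 = 235.28 → 235
B = 113 + 0.53 × (106 − 113) = 113 + 0.53 × -7 = 109.29 → 109
So the blended color is (240, 235, 109), about #f0eb6d.

(240, 235, 109)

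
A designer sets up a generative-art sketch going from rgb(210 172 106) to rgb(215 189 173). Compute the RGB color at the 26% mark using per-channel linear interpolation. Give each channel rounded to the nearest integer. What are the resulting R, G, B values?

26% corresponds to t = 0.26.
R = 210 + 0.26 × (215 − 210) = 210 + 0.26 × 5 = 211.3 → 211
G = 172 + 0.26 × (189 − 172) = 172 + 0.26 × 17 = 176.42 → 176
B = 106 + 0.26 × (173 − 106) = 106 + 0.26 × 67 = 123.42 → 123

(211, 176, 123)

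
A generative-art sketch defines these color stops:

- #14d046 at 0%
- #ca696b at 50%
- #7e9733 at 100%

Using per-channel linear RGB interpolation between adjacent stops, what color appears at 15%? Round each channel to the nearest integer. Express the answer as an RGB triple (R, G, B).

(75, 177, 81)

15% lies between the 0% and 50% stops, so the local fraction is t = (15 − 0)/(50 − 0) = 15/50 ≈ 0.3.
#14d046 → (20, 208, 70); #ca696b → (202, 105, 107).
R = 20 + 0.3 × (202 − 20) = 74.6 → 75
G = 208 + 0.3 × (105 − 208) = 177.1 → 177
B = 70 + 0.3 × (107 − 70) = 81.1 → 81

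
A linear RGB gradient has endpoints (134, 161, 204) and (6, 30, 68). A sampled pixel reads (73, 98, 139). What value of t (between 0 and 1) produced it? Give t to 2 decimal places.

Invert the lerp on the B channel (largest span, 136): t = (139 − 204) / (68 − 204) = -65/-136 = 0.47794.
Check on R: (73 − 134)/(6 − 134) = 0.4766 ✓

0.48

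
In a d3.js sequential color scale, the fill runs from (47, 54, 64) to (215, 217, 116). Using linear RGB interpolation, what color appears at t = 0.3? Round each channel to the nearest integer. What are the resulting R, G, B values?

(97, 103, 80)

R = 47 + 0.3 × (215 − 47) = 47 + 0.3 × 168 = 97.4 → 97
G = 54 + 0.3 × (217 − 54) = 54 + 0.3 × 163 = 102.9 → 103
B = 64 + 0.3 × (116 − 64) = 64 + 0.3 × 52 = 79.6 → 80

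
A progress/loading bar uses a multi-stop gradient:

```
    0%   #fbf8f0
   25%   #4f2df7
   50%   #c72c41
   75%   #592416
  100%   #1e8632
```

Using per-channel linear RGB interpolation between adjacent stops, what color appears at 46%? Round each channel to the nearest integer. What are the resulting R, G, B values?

46% lies between the 25% and 50% stops, so the local fraction is t = (46 − 25)/(50 − 25) = 21/25 ≈ 0.84.
#4f2df7 → (79, 45, 247); #c72c41 → (199, 44, 65).
R = 79 + 0.84 × (199 − 79) = 179.8 → 180
G = 45 + 0.84 × (44 − 45) = 44.16 → 44
B = 247 + 0.84 × (65 − 247) = 94.12 → 94

(180, 44, 94)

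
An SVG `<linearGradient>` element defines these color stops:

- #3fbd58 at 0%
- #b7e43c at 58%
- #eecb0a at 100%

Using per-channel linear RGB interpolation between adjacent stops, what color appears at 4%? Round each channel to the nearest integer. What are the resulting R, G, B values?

4% lies between the 0% and 58% stops, so the local fraction is t = (4 − 0)/(58 − 0) = 4/58 ≈ 0.069.
#3fbd58 → (63, 189, 88); #b7e43c → (183, 228, 60).
R = 63 + 0.069 × (183 − 63) = 71.28 → 71
G = 189 + 0.069 × (228 − 189) = 191.691 → 192
B = 88 + 0.069 × (60 − 88) = 86.068 → 86

(71, 192, 86)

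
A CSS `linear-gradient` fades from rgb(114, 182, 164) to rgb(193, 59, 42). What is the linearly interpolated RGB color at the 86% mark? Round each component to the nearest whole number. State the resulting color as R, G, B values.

(182, 76, 59)

86% corresponds to t = 0.86.
R = 114 + 0.86 × (193 − 114) = 114 + 0.86 × 79 = 181.94 → 182
G = 182 + 0.86 × (59 − 182) = 182 + 0.86 × -123 = 76.22 → 76
B = 164 + 0.86 × (42 − 164) = 164 + 0.86 × -122 = 59.08 → 59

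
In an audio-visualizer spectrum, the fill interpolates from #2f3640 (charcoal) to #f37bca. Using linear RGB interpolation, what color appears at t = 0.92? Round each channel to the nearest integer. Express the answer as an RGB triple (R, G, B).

(227, 117, 191)

#2f3640 → (47, 54, 64); #f37bca → (243, 123, 202).
R = 47 + 0.92 × (243 − 47) = 47 + 0.92 × 196 = 227.32 → 227
G = 54 + 0.92 × (123 − 54) = 54 + 0.92 × 69 = 117.48 → 117
B = 64 + 0.92 × (202 − 64) = 64 + 0.92 × 138 = 190.96 → 191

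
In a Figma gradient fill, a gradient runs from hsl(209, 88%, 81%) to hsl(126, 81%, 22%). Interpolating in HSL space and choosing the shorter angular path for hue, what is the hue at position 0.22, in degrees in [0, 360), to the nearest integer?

Hue arc: Δh = 126 − 209 = -83° (|Δh| ≤ 180, already the shorter path).
H = 209 + 0.22 × (-83) = 190.74 → 191°

191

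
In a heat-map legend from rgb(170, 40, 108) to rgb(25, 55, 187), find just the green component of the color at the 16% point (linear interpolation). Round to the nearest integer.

42

G = 40 + 0.16 × (55 − 40) = 42.4 → 42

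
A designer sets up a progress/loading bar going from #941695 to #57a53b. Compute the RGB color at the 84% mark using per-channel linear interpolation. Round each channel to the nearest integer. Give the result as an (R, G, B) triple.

(97, 142, 73)

#941695 → (148, 22, 149); #57a53b → (87, 165, 59).
84% corresponds to t = 0.84.
R = 148 + 0.84 × (87 − 148) = 148 + 0.84 × -61 = 96.76 → 97
G = 22 + 0.84 × (165 − 22) = 22 + 0.84 × 143 = 142.12 → 142
B = 149 + 0.84 × (59 − 149) = 149 + 0.84 × -90 = 73.4 → 73
So the blended color is (97, 142, 73), about #618e49.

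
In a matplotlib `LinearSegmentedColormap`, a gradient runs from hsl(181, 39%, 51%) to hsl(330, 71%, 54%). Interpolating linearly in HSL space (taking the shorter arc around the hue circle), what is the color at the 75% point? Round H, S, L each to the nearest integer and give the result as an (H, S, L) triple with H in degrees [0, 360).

(293, 63, 53)

Hue arc: Δh = 330 − 181 = 149° (|Δh| ≤ 180, already the shorter path).
H = 181 + 0.75 × (149) = 292.75 → 293°
S = 39 + 0.75 × (71 − 39) = 63 → 63%
L = 51 + 0.75 × (54 − 51) = 53.25 → 53%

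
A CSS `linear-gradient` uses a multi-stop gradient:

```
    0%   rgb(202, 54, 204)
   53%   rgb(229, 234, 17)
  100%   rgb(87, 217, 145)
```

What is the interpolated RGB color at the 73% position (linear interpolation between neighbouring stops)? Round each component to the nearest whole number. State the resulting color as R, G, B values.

73% lies between the 53% and 100% stops, so the local fraction is t = (73 − 53)/(100 − 53) = 20/47 ≈ 0.4255.
R = 229 + 0.4255 × (87 − 229) = 168.579 → 169
G = 234 + 0.4255 × (217 − 234) = 226.767 → 227
B = 17 + 0.4255 × (145 − 17) = 71.464 → 71

(169, 227, 71)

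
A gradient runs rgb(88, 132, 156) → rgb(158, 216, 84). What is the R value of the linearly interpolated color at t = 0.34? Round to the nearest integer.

112

R = 88 + 0.34 × (158 − 88) = 111.8 → 112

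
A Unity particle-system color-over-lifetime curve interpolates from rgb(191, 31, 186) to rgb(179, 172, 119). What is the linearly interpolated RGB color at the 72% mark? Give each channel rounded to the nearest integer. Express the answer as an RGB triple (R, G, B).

72% corresponds to t = 0.72.
R = 191 + 0.72 × (179 − 191) = 191 + 0.72 × -12 = 182.36 → 182
G = 31 + 0.72 × (172 − 31) = 31 + 0.72 × 141 = 132.52 → 133
B = 186 + 0.72 × (119 − 186) = 186 + 0.72 × -67 = 137.76 → 138
So the blended color is (182, 133, 138), about #b6858a.

(182, 133, 138)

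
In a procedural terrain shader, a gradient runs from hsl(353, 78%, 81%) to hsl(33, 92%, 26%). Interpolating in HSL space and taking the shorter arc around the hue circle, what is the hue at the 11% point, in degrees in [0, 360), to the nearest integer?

Hue: 33 − 353 = -320°, but |-320| > 180 so the shorter arc goes the other way: Δh = -320 + 360 = 40°.
H = 353 + 0.11 × (40) = 357.4 → 357°

357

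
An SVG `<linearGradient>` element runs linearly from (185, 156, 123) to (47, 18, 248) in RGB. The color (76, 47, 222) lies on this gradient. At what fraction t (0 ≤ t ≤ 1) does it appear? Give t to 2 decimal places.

0.79

Invert the lerp on the R channel (largest span, 138): t = (76 − 185) / (47 − 185) = -109/-138 = 0.78986.
Check on G: (47 − 156)/(18 − 156) = 0.7899 ✓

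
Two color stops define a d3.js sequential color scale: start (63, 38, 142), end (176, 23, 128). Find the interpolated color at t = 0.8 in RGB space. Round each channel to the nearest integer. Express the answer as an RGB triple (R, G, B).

R = 63 + 0.8 × (176 − 63) = 63 + 0.8 × 113 = 153.4 → 153
G = 38 + 0.8 × (23 − 38) = 38 + 0.8 × -15 = 26 → 26
B = 142 + 0.8 × (128 − 142) = 142 + 0.8 × -14 = 130.8 → 131

(153, 26, 131)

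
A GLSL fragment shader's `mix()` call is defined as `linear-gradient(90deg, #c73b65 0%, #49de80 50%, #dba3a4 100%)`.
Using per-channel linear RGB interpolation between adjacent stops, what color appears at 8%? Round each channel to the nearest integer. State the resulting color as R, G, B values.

8% lies between the 0% and 50% stops, so the local fraction is t = (8 − 0)/(50 − 0) = 8/50 ≈ 0.16.
#c73b65 → (199, 59, 101); #49de80 → (73, 222, 128).
R = 199 + 0.16 × (73 − 199) = 178.84 → 179
G = 59 + 0.16 × (222 − 59) = 85.08 → 85
B = 101 + 0.16 × (128 − 101) = 105.32 → 105

(179, 85, 105)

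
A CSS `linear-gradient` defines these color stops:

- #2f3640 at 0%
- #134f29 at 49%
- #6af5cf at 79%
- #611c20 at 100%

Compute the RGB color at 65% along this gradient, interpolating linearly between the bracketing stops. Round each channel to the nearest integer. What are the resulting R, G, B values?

65% lies between the 49% and 79% stops, so the local fraction is t = (65 − 49)/(79 − 49) = 16/30 ≈ 0.5333.
#134f29 → (19, 79, 41); #6af5cf → (106, 245, 207).
R = 19 + 0.5333 × (106 − 19) = 65.397 → 65
G = 79 + 0.5333 × (245 − 79) = 167.528 → 168
B = 41 + 0.5333 × (207 − 41) = 129.528 → 130

(65, 168, 130)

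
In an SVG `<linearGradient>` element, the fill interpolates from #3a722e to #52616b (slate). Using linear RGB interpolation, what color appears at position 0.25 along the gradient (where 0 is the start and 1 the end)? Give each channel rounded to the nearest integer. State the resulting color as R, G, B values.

#3a722e → (58, 114, 46); #52616b → (82, 97, 107).
R = 58 + 0.25 × (82 − 58) = 58 + 0.25 × 24 = 64 → 64
G = 114 + 0.25 × (97 − 114) = 114 + 0.25 × -17 = 109.75 → 110
B = 46 + 0.25 × (107 − 46) = 46 + 0.25 × 61 = 61.25 → 61

(64, 110, 61)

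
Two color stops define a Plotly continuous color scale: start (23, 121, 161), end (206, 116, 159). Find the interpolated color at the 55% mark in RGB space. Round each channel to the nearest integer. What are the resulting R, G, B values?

55% corresponds to t = 0.55.
R = 23 + 0.55 × (206 − 23) = 23 + 0.55 × 183 = 123.65 → 124
G = 121 + 0.55 × (116 − 121) = 121 + 0.55 × -5 = 118.25 → 118
B = 161 + 0.55 × (159 − 161) = 161 + 0.55 × -2 = 159.9 → 160

(124, 118, 160)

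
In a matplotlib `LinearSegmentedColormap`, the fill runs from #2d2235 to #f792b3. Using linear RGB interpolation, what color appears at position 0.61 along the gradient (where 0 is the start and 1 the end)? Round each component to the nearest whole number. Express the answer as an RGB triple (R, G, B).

(168, 102, 130)

#2d2235 → (45, 34, 53); #f792b3 → (247, 146, 179).
R = 45 + 0.61 × (247 − 45) = 45 + 0.61 × 202 = 168.22 → 168
G = 34 + 0.61 × (146 − 34) = 34 + 0.61 × 112 = 102.32 → 102
B = 53 + 0.61 × (179 − 53) = 53 + 0.61 × 126 = 129.86 → 130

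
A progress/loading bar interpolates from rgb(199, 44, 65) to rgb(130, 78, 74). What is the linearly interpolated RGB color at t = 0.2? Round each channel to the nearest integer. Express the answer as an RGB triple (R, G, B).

R = 199 + 0.2 × (130 − 199) = 199 + 0.2 × -69 = 185.2 → 185
G = 44 + 0.2 × (78 − 44) = 44 + 0.2 × 34 = 50.8 → 51
B = 65 + 0.2 × (74 − 65) = 65 + 0.2 × 9 = 66.8 → 67

(185, 51, 67)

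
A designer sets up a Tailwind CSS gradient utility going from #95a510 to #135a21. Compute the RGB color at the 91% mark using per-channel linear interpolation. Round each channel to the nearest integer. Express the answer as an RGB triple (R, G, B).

(31, 97, 31)

#95a510 → (149, 165, 16); #135a21 → (19, 90, 33).
91% corresponds to t = 0.91.
R = 149 + 0.91 × (19 − 149) = 149 + 0.91 × -130 = 30.7 → 31
G = 165 + 0.91 × (90 − 165) = 165 + 0.91 × -75 = 96.75 → 97
B = 16 + 0.91 × (33 − 16) = 16 + 0.91 × 17 = 31.47 → 31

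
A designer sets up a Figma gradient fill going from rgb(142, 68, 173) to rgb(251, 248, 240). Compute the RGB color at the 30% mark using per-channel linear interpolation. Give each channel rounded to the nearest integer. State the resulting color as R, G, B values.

(175, 122, 193)

30% corresponds to t = 0.3.
R = 142 + 0.3 × (251 − 142) = 142 + 0.3 × 109 = 174.7 → 175
G = 68 + 0.3 × (248 − 68) = 68 + 0.3 × 180 = 122 → 122
B = 173 + 0.3 × (240 − 173) = 173 + 0.3 × 67 = 193.1 → 193
So the blended color is (175, 122, 193), about #af7ac1.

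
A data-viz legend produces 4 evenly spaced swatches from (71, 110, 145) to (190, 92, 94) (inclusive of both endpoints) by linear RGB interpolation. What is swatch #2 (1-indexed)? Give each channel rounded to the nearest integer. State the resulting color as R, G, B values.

With 4 swatches and endpoints inclusive, swatch 2 sits at t = (2 − 1)/(4 − 1) = 1/3 ≈ 0.3333.
R = 71 + 0.3333 × (190 − 71) = 110.663 → 111
G = 110 + 0.3333 × (92 − 110) = 104.001 → 104
B = 145 + 0.3333 × (94 − 145) = 128.002 → 128

(111, 104, 128)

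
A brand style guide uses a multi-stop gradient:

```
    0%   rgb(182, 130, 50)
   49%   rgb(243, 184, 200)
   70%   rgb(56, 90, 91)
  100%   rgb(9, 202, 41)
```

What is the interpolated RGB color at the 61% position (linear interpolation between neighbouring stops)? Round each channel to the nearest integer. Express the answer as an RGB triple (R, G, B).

(136, 130, 138)

61% lies between the 49% and 70% stops, so the local fraction is t = (61 − 49)/(70 − 49) = 12/21 ≈ 0.5714.
R = 243 + 0.5714 × (56 − 243) = 136.148 → 136
G = 184 + 0.5714 × (90 − 184) = 130.288 → 130
B = 200 + 0.5714 × (91 − 200) = 137.717 → 138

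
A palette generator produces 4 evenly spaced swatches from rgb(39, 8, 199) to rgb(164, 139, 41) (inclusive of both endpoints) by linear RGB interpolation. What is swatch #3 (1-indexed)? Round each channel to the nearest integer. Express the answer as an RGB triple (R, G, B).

With 4 swatches and endpoints inclusive, swatch 3 sits at t = (3 − 1)/(4 − 1) = 2/3 ≈ 0.6667.
R = 39 + 0.6667 × (164 − 39) = 122.337 → 122
G = 8 + 0.6667 × (139 − 8) = 95.338 → 95
B = 199 + 0.6667 × (41 − 199) = 93.661 → 94

(122, 95, 94)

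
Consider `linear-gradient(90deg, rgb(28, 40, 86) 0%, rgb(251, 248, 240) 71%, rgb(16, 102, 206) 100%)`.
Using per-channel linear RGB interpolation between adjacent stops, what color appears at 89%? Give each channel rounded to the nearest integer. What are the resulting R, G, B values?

89% lies between the 71% and 100% stops, so the local fraction is t = (89 − 71)/(100 − 71) = 18/29 ≈ 0.6207.
R = 251 + 0.6207 × (16 − 251) = 105.135 → 105
G = 248 + 0.6207 × (102 − 248) = 157.378 → 157
B = 240 + 0.6207 × (206 − 240) = 218.896 → 219

(105, 157, 219)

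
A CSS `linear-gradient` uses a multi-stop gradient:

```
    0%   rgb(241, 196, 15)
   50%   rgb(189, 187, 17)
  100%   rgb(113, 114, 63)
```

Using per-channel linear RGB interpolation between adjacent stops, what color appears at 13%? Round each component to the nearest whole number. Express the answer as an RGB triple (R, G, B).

13% lies between the 0% and 50% stops, so the local fraction is t = (13 − 0)/(50 − 0) = 13/50 ≈ 0.26.
R = 241 + 0.26 × (189 − 241) = 227.48 → 227
G = 196 + 0.26 × (187 − 196) = 193.66 → 194
B = 15 + 0.26 × (17 − 15) = 15.52 → 16

(227, 194, 16)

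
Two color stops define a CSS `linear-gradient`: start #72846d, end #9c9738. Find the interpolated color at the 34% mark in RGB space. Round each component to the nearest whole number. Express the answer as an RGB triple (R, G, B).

#72846d → (114, 132, 109); #9c9738 → (156, 151, 56).
34% corresponds to t = 0.34.
R = 114 + 0.34 × (156 − 114) = 114 + 0.34 × 42 = 128.28 → 128
G = 132 + 0.34 × (151 − 132) = 132 + 0.34 × 19 = 138.46 → 138
B = 109 + 0.34 × (56 − 109) = 109 + 0.34 × -53 = 90.98 → 91

(128, 138, 91)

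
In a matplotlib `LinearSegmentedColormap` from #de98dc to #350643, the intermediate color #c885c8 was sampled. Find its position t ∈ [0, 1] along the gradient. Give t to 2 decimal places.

Invert the lerp on the R channel (largest span, 169): t = (200 − 222) / (53 − 222) = -22/-169 = 0.13018.
Check on G: (133 − 152)/(6 − 152) = 0.1301 ✓

0.13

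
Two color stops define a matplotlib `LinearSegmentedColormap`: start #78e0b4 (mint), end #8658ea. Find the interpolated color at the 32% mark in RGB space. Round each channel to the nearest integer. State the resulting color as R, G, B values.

#78e0b4 → (120, 224, 180); #8658ea → (134, 88, 234).
32% corresponds to t = 0.32.
R = 120 + 0.32 × (134 − 120) = 120 + 0.32 × 14 = 124.48 → 124
G = 224 + 0.32 × (88 − 224) = 224 + 0.32 × -136 = 180.48 → 180
B = 180 + 0.32 × (234 − 180) = 180 + 0.32 × 54 = 197.28 → 197

(124, 180, 197)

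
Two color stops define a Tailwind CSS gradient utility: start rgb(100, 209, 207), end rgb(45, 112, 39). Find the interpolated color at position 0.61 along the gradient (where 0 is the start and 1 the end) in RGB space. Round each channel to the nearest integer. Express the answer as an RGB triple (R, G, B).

(66, 150, 105)

R = 100 + 0.61 × (45 − 100) = 100 + 0.61 × -55 = 66.45 → 66
G = 209 + 0.61 × (112 − 209) = 209 + 0.61 × -97 = 149.83 → 150
B = 207 + 0.61 × (39 − 207) = 207 + 0.61 × -168 = 104.52 → 105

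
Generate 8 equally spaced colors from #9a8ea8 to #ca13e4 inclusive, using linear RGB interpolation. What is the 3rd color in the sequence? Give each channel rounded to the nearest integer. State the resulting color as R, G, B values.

With 8 swatches and endpoints inclusive, swatch 3 sits at t = (3 − 1)/(8 − 1) = 2/7 ≈ 0.2857.
#9a8ea8 → (154, 142, 168); #ca13e4 → (202, 19, 228).
R = 154 + 0.2857 × (202 − 154) = 167.714 → 168
G = 142 + 0.2857 × (19 − 142) = 106.859 → 107
B = 168 + 0.2857 × (228 − 168) = 185.142 → 185

(168, 107, 185)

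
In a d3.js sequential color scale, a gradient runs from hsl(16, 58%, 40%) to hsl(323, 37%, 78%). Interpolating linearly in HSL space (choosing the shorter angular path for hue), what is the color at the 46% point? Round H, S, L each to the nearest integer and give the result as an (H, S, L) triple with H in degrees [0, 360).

(352, 48, 57)

Hue: 323 − 16 = 307°, but |307| > 180 so the shorter arc goes the other way: Δh = 307 − 360 = -53°.
H = 16 + 0.46 × (-53) = -8.38 → -8 → -8 mod 360 = 352°
S = 58 + 0.46 × (37 − 58) = 48.34 → 48%
L = 40 + 0.46 × (78 − 40) = 57.48 → 57%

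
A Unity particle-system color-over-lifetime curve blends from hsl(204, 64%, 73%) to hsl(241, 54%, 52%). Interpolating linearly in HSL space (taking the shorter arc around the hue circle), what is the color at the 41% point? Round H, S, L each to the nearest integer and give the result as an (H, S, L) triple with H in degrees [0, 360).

(219, 60, 64)

Hue arc: Δh = 241 − 204 = 37° (|Δh| ≤ 180, already the shorter path).
H = 204 + 0.41 × (37) = 219.17 → 219°
S = 64 + 0.41 × (54 − 64) = 59.9 → 60%
L = 73 + 0.41 × (52 − 73) = 64.39 → 64%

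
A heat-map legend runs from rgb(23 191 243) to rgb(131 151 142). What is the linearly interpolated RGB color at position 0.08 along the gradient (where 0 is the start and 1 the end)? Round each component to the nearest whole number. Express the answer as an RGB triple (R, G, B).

R = 23 + 0.08 × (131 − 23) = 23 + 0.08 × 108 = 31.64 → 32
G = 191 + 0.08 × (151 − 191) = 191 + 0.08 × -40 = 187.8 → 188
B = 243 + 0.08 × (142 − 243) = 243 + 0.08 × -101 = 234.92 → 235

(32, 188, 235)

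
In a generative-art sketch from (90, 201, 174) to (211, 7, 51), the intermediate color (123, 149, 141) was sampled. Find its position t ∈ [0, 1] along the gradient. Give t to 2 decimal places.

Invert the lerp on the G channel (largest span, 194): t = (149 − 201) / (7 − 201) = -52/-194 = 0.26804.
Check on R: (123 − 90)/(211 − 90) = 0.2727 ✓

0.27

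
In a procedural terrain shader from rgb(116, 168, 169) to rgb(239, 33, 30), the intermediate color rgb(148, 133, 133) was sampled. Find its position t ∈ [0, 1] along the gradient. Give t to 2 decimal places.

Invert the lerp on the B channel (largest span, 139): t = (133 − 169) / (30 − 169) = -36/-139 = 0.25899.
Check on R: (148 − 116)/(239 − 116) = 0.2602 ✓

0.26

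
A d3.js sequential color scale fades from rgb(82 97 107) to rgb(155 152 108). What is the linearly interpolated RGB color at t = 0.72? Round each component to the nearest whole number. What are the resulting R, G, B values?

R = 82 + 0.72 × (155 − 82) = 82 + 0.72 × 73 = 134.56 → 135
G = 97 + 0.72 × (152 − 97) = 97 + 0.72 × 55 = 136.6 → 137
B = 107 + 0.72 × (108 − 107) = 107 + 0.72 × 1 = 107.72 → 108

(135, 137, 108)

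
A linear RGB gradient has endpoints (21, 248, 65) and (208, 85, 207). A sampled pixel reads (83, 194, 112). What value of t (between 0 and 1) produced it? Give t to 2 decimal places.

0.33

Invert the lerp on the R channel (largest span, 187): t = (83 − 21) / (208 − 21) = 62/187 = 0.33155.
Check on G: (194 − 248)/(85 − 248) = 0.3313 ✓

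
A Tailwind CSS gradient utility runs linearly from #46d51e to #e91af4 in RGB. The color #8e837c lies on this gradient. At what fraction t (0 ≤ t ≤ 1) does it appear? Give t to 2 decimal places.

Invert the lerp on the B channel (largest span, 214): t = (124 − 30) / (244 − 30) = 94/214 = 0.43925.
Check on R: (142 − 70)/(233 − 70) = 0.4417 ✓

0.44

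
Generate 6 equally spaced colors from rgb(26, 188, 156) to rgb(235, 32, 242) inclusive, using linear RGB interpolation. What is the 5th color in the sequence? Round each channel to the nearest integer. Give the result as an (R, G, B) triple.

With 6 swatches and endpoints inclusive, swatch 5 sits at t = (5 − 1)/(6 − 1) = 4/5 ≈ 0.8.
R = 26 + 0.8 × (235 − 26) = 193.2 → 193
G = 188 + 0.8 × (32 − 188) = 63.2 → 63
B = 156 + 0.8 × (242 − 156) = 224.8 → 225

(193, 63, 225)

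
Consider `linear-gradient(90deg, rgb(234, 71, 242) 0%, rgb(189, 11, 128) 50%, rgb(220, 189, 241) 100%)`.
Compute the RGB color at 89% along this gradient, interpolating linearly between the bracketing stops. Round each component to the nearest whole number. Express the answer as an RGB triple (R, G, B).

89% lies between the 50% and 100% stops, so the local fraction is t = (89 − 50)/(100 − 50) = 39/50 ≈ 0.78.
R = 189 + 0.78 × (220 − 189) = 213.18 → 213
G = 11 + 0.78 × (189 − 11) = 149.84 → 150
B = 128 + 0.78 × (241 − 128) = 216.14 → 216

(213, 150, 216)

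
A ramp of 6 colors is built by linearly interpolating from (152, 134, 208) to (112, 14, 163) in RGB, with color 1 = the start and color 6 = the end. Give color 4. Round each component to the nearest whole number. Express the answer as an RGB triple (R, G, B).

(128, 62, 181)

With 6 swatches and endpoints inclusive, swatch 4 sits at t = (4 − 1)/(6 − 1) = 3/5 ≈ 0.6.
R = 152 + 0.6 × (112 − 152) = 128 → 128
G = 134 + 0.6 × (14 − 134) = 62 → 62
B = 208 + 0.6 × (163 − 208) = 181 → 181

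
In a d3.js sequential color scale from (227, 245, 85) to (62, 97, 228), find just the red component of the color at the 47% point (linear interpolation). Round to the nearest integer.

R = 227 + 0.47 × (62 − 227) = 149.45 → 149

149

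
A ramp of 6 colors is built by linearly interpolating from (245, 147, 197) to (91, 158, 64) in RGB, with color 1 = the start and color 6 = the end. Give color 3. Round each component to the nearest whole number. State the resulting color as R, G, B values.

With 6 swatches and endpoints inclusive, swatch 3 sits at t = (3 − 1)/(6 − 1) = 2/5 ≈ 0.4.
R = 245 + 0.4 × (91 − 245) = 183.4 → 183
G = 147 + 0.4 × (158 − 147) = 151.4 → 151
B = 197 + 0.4 × (64 − 197) = 143.8 → 144

(183, 151, 144)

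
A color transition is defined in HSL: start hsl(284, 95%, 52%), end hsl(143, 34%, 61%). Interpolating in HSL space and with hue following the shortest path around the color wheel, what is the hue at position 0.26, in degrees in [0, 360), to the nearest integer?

Hue arc: Δh = 143 − 284 = -141° (|Δh| ≤ 180, already the shorter path).
H = 284 + 0.26 × (-141) = 247.34 → 247°

247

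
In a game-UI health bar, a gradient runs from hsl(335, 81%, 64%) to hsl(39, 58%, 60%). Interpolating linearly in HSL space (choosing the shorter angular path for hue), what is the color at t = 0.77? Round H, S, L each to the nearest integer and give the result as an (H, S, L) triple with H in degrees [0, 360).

Hue: 39 − 335 = -296°, but |-296| > 180 so the shorter arc goes the other way: Δh = -296 + 360 = 64°.
H = 335 + 0.77 × (64) = 384.28 → 384 → 384 mod 360 = 24°
S = 81 + 0.77 × (58 − 81) = 63.29 → 63%
L = 64 + 0.77 × (60 − 64) = 60.92 → 61%

(24, 63, 61)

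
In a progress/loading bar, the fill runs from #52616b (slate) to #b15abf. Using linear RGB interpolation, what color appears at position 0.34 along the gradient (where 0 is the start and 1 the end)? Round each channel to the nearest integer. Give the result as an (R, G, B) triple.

(114, 95, 136)

#52616b → (82, 97, 107); #b15abf → (177, 90, 191).
R = 82 + 0.34 × (177 − 82) = 82 + 0.34 × 95 = 114.3 → 114
G = 97 + 0.34 × (90 − 97) = 97 + 0.34 × -7 = 94.62 → 95
B = 107 + 0.34 × (191 − 107) = 107 + 0.34 × 84 = 135.56 → 136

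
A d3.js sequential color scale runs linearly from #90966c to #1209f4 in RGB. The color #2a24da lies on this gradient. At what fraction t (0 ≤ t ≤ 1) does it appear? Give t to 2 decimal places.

Invert the lerp on the G channel (largest span, 141): t = (36 − 150) / (9 − 150) = -114/-141 = 0.80851.
Check on R: (42 − 144)/(18 − 144) = 0.8095 ✓

0.81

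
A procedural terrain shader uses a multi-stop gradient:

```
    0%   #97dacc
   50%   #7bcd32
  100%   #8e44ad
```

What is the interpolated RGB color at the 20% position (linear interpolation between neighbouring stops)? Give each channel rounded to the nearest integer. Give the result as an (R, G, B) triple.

(140, 213, 142)

20% lies between the 0% and 50% stops, so the local fraction is t = (20 − 0)/(50 − 0) = 20/50 ≈ 0.4.
#97dacc → (151, 218, 204); #7bcd32 → (123, 205, 50).
R = 151 + 0.4 × (123 − 151) = 139.8 → 140
G = 218 + 0.4 × (205 − 218) = 212.8 → 213
B = 204 + 0.4 × (50 − 204) = 142.4 → 142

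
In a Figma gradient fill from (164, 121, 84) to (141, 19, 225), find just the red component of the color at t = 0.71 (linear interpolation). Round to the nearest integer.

148

R = 164 + 0.71 × (141 − 164) = 147.67 → 148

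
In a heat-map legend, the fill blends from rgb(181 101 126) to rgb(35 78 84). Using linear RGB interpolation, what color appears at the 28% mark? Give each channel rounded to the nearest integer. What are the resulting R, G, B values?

(140, 95, 114)

28% corresponds to t = 0.28.
R = 181 + 0.28 × (35 − 181) = 181 + 0.28 × -146 = 140.12 → 140
G = 101 + 0.28 × (78 − 101) = 101 + 0.28 × -23 = 94.56 → 95
B = 126 + 0.28 × (84 − 126) = 126 + 0.28 × -42 = 114.24 → 114
So the blended color is (140, 95, 114), about #8c5f72.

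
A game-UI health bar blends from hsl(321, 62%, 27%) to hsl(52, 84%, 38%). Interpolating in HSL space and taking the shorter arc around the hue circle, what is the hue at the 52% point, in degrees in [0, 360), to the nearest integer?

Hue: 52 − 321 = -269°, but |-269| > 180 so the shorter arc goes the other way: Δh = -269 + 360 = 91°.
H = 321 + 0.52 × (91) = 368.32 → 368 → 368 mod 360 = 8°

8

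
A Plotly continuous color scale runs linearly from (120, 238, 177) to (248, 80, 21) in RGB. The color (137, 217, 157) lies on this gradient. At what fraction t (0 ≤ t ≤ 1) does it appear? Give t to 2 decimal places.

Invert the lerp on the G channel (largest span, 158): t = (217 − 238) / (80 − 238) = -21/-158 = 0.13291.
Check on R: (137 − 120)/(248 − 120) = 0.1328 ✓

0.13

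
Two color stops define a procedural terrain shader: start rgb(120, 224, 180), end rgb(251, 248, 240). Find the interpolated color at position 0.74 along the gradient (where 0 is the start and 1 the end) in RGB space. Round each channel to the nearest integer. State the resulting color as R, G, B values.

(217, 242, 224)

R = 120 + 0.74 × (251 − 120) = 120 + 0.74 × 131 = 216.94 → 217
G = 224 + 0.74 × (248 − 224) = 224 + 0.74 × 24 = 241.76 → 242
B = 180 + 0.74 × (240 − 180) = 180 + 0.74 × 60 = 224.4 → 224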